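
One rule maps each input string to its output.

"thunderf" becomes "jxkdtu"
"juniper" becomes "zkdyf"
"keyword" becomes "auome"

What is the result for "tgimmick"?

The rule is to shift every letter 10 places backward in the alphabet (wrapping around), then delete the last 2 characters.
For "tgimmick" the result is "jwyccy".

jwyccy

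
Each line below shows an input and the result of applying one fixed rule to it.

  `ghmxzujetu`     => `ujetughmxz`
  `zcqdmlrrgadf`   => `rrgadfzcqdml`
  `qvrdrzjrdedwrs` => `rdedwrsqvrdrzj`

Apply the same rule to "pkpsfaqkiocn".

qkiocnpkpsfa

Looking at the pairs, the operation is to swap the front and back halves of the string.
For "pkpsfaqkiocn" the result is "qkiocnpkpsfa".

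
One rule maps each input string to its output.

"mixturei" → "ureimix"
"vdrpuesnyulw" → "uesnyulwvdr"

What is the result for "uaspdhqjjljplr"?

What's happening: move the first 3 characters to the end (rotate left by 3), then delete the first character.
Applying both steps to "uaspdhqjjljplr": "pdhqjjljplruas", then "dhqjjljplruas".
(Check on "mixturei": → "tureimix" → "ureimix" ✓)

dhqjjljplruas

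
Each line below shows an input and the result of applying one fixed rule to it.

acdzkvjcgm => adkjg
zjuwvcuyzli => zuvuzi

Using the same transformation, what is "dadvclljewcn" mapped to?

ddclec

The transformation: keep every other character starting from the first (positions 1st, 3rd, 5th, ...).
So "dadvclljewcn" becomes "ddclec".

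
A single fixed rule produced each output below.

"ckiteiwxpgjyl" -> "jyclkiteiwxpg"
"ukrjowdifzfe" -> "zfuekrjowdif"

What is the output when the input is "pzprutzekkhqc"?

hqpczprutzekk

Rule — swap the first and last characters, then move the last 3 characters to the front (rotate right by 3).
"pzprutzekkhqc" → "czprutzekkhqp" → "hqpczprutzekk".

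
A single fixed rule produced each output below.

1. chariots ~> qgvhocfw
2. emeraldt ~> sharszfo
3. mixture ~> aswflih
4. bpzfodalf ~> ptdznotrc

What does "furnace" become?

The pattern: take characters alternately from the front and the back (1st, last, 2nd, 2nd-last, ...), then shift every letter 12 places backward in the alphabet (wrapping around).
Working it through for "furnace": intermediate "feucran", final "tsiqfob".

tsiqfob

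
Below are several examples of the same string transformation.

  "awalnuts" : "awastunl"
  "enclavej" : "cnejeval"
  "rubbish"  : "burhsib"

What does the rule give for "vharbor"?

ahvrobr

In each case the input is transformed by: reverse the string, then move the last 3 characters to the front (rotate right by 3).
"vharbor" → "robrahv" → "ahvrobr".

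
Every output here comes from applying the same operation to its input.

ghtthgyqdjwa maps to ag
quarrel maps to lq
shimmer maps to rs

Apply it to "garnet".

Rule — move the first character to the end, then keep only the last 2 characters.
Starting from "garnet": after the first operation, "arnetg"; after the second, "tg".

tg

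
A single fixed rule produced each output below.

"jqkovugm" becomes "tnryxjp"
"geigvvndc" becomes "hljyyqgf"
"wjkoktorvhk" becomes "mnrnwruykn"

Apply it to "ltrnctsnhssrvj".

wuqfwvqkvvuym

The rule is to delete the first character, then shift every letter 3 places forward in the alphabet (wrapping around).
For "ltrnctsnhssrvj", step one produces "trnctsnhssrvj"; step two turns that into "wuqfwvqkvvuym".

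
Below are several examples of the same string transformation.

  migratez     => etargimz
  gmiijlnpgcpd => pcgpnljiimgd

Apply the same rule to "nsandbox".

obdnasnx

The transformation: reverse the string, then move the first character to the end.
Applying both steps to "nsandbox": "xobdnasn", then "obdnasnx".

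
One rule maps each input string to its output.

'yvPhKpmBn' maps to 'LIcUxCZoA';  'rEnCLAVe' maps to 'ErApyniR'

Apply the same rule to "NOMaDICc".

abzNqvpP

The pattern: flip the case of every letter, then shift every letter 13 places forward in the alphabet (wrapping around) — i.e. ROT13.
Applying both steps to "NOMaDICc": "nomAdicC", then "abzNqvpP".
(Check on "yvPhKpmBn": → "YVpHkPMbN" → "LIcUxCZoA" ✓)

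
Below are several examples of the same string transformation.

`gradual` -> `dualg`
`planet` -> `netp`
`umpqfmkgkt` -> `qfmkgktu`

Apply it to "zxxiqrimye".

iqrimyez

The transformation: move the first 3 characters to the end (rotate left by 3), then delete the last 2 characters.
Working it through for "zxxiqrimye": intermediate "iqrimyezxx", final "iqrimyez".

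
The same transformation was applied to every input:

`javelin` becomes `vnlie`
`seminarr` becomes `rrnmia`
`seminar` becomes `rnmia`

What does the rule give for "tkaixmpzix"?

The rule is to delete the first 2 characters, then sort the characters into reverse alphabetical order.
Working it through for "tkaixmpzix": intermediate "aixmpzix", final "zxxpmiia".

zxxpmiia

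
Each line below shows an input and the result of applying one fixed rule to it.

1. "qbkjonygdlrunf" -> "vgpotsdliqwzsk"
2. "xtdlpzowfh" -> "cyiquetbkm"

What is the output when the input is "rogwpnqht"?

wtlbusvmy

Each output is the input with this applied: shift every letter 5 places forward in the alphabet (wrapping around).
Applying that to "rogwpnqht" gives "wtlbusvmy".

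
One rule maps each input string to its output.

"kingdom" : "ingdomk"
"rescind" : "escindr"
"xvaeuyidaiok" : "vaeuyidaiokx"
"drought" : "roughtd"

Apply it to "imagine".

maginei

The rule is to move the first character to the end.
Doing the same to "imagine": "maginei".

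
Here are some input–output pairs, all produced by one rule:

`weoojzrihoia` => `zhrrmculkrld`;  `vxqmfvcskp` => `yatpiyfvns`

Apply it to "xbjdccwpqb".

aemgffzste

Each output is the input with this applied: shift every letter 3 places forward in the alphabet (wrapping around).
So "xbjdccwpqb" becomes "aemgffzste".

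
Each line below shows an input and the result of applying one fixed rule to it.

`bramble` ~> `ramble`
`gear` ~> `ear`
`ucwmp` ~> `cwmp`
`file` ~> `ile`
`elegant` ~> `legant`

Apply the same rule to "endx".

ndx

Looking at the pairs, the operation is to delete the first character.
Doing the same to "endx": "ndx".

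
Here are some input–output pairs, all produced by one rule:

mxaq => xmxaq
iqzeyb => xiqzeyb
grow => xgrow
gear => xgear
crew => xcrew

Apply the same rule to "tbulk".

The pattern: prepend "x".
Doing the same to "tbulk": "xtbulk".

xtbulk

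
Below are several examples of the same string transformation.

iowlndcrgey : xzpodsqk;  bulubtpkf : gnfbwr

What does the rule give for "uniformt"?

The pattern: shift every letter 12 places forward in the alphabet (wrapping around), then delete the first 3 characters.
Working it through for "uniformt": intermediate "gzuradyf", final "radyf".

radyf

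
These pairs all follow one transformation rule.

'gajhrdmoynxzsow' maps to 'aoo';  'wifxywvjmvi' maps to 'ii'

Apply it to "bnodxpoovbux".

What's happening: keep only the vowels.
For "bnodxpoovbux" the result is "ooou".

ooou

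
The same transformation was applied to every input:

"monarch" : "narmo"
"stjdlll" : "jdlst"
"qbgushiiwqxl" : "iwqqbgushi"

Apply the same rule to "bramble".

ambbr

Each output is the input with this applied: delete the last 2 characters, then move the last 3 characters to the front (rotate right by 3).
For "bramble", step one produces "bramb"; step two turns that into "ambbr".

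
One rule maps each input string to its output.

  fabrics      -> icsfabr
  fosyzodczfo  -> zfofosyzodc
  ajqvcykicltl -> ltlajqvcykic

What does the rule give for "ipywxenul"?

The pattern: move the last 3 characters to the front (rotate right by 3).
For "ipywxenul" the result is "nulipywxe".

nulipywxe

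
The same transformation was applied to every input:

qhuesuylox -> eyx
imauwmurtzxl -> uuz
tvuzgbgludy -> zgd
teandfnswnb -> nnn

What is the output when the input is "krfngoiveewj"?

nie

Rule — delete the first 3 characters, then keep one character in every 3, starting at position 1 (positions 1st, 4th, 7th, ...).
On "krfngoiveewj": the first step gives "ngoiveewj", and the second then gives "nie".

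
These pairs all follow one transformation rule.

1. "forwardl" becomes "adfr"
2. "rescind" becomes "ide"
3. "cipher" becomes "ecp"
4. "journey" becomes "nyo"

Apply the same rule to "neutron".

Each output is the input with this applied: move the first 3 characters to the end (rotate left by 3), then keep every other character starting from the second (positions 2nd, 4th, 6th, ...).
On "neutron": the first step gives "tronneu", and the second then gives "rne".

rne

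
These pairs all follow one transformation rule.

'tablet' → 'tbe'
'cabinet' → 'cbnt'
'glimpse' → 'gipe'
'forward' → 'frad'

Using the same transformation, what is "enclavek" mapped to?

The pattern: keep every other character starting from the first (positions 1st, 3rd, 5th, ...).
Doing the same to "enclavek": "ecae".

ecae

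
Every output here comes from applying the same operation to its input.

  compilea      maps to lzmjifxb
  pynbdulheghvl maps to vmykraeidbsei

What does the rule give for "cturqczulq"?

qzorznrwni

The transformation: shift every letter 3 places backward in the alphabet (wrapping around), then swap each adjacent pair of characters (1↔2, 3↔4, ...).
"cturqczulq" → "zqronzwrin" → "qzorznrwni".
(Check on "pynbdulheghvl": → "mvkyariebdesi" → "vmykraeidbsei" ✓)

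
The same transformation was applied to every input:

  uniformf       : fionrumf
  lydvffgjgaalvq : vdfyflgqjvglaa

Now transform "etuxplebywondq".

Looking at the pairs, the operation is to move the first 3 characters to the end (rotate left by 3), then take characters alternately from the front and the back (1st, last, 2nd, 2nd-last, ...).
On "etuxplebywondq" that produces "xuptleeqbdynwo".

xuptleeqbdynwo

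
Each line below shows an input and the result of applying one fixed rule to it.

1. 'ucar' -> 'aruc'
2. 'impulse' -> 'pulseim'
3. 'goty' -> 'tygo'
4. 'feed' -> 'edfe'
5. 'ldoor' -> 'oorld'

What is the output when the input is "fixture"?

xturefi

The rule is to move the first 2 characters to the end (rotate left by 2).
Applying that to "fixture" gives "xturefi".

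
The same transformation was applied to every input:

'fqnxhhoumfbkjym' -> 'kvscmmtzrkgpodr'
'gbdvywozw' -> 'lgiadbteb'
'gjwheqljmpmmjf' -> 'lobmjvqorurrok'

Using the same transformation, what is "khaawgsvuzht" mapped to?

pmffblxazemy

The rule is to shift every letter 5 places forward in the alphabet (wrapping around).
"khaawgsvuzht" → "pmffblxazemy".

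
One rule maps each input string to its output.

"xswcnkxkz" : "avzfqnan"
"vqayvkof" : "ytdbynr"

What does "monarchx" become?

The transformation: delete the last character, then shift every letter 3 places forward in the alphabet (wrapping around).
"monarchx" → "prqdufk".

prqdufk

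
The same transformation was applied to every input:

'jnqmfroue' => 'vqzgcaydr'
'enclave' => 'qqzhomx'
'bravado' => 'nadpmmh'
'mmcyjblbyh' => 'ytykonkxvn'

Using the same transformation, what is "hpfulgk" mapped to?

In each case the input is transformed by: shift every letter 12 places forward in the alphabet (wrapping around), then take characters alternately from the front and the back (1st, last, 2nd, 2nd-last, ...).
"hpfulgk" → "tbrgxsw" → "twbsrxg".

twbsrxg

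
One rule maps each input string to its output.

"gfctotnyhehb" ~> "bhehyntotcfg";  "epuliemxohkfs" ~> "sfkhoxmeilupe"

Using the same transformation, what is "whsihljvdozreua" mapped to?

The rule is to reverse the string.
Doing the same to "whsihljvdozreua": "auerzodvjlhishw".

auerzodvjlhishw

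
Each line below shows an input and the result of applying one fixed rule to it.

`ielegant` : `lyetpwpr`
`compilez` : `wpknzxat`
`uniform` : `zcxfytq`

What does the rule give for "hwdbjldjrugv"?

frgshomuwouc

Looking at the pairs, the operation is to move the last 3 characters to the front (rotate right by 3), then shift every letter 11 places forward in the alphabet (wrapping around).
"hwdbjldjrugv" → "ugvhwdbjldjr" → "frgshomuwouc".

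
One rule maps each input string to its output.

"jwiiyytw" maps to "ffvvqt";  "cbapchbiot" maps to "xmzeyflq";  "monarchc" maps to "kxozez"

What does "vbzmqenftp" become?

wjnbkcqm

Looking at the pairs, the operation is to shift every letter 3 places backward in the alphabet (wrapping around), then delete the first 2 characters.
"vbzmqenftp" → "sywjnbkcqm" → "wjnbkcqm".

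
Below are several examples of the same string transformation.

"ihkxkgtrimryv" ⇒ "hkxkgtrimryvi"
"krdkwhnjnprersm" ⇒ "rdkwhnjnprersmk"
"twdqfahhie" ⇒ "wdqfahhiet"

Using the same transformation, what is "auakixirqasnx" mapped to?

uakixirqasnxa

The pattern: move the first character to the end.
Applying that to "auakixirqasnx" gives "uakixirqasnxa".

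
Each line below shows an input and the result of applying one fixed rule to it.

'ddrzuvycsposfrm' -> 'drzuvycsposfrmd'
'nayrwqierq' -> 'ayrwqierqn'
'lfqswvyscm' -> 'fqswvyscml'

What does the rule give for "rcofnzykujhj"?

Looking at the pairs, the operation is to move the first character to the end.
Doing the same to "rcofnzykujhj": "cofnzykujhjr".

cofnzykujhjr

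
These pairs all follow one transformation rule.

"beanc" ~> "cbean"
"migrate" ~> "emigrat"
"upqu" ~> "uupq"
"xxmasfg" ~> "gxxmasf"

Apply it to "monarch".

hmonarc

Each output is the input with this applied: move the last character to the front.
So "monarch" becomes "hmonarc".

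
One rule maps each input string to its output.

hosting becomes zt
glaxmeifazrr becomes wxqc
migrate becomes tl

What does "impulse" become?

The pattern: keep one character in every 3, starting at position 2 (positions 2nd, 5th, 8th, ...), then shift every letter 11 places forward in the alphabet (wrapping around).
On "impulse": the first step gives "ml", and the second then gives "xw".

xw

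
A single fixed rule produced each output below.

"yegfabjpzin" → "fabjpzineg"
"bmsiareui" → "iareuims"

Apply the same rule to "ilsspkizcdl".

What's happening: delete the first character, then move the first 2 characters to the end (rotate left by 2).
On "ilsspkizcdl": the first step gives "lsspkizcdl", and the second then gives "spkizcdlls".
(Check on "bmsiareui": → "msiareui" → "iareuims" ✓)

spkizcdlls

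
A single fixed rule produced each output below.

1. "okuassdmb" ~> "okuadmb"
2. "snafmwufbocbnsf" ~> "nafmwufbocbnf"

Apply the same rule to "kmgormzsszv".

In each case the input is transformed by: remove every "s".
So "kmgormzsszv" becomes "kmgormzzv".

kmgormzzv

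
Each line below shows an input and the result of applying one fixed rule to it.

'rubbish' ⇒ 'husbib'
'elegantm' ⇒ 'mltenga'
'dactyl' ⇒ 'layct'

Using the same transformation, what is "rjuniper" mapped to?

rjeupni

The pattern: take characters alternately from the front and the back (1st, last, 2nd, 2nd-last, ...), then delete the first character.
On "rjuniper": the first step gives "rrjeupni", and the second then gives "rjeupni".
(Check on "dactyl": → "dlayct" → "layct" ✓)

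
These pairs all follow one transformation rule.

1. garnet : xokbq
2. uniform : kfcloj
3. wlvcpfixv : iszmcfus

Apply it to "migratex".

fdoxqbu

In each case the input is transformed by: shift every letter 3 places backward in the alphabet (wrapping around), then delete the first character.
For "migratex", step one produces "jfdoxqbu"; step two turns that into "fdoxqbu".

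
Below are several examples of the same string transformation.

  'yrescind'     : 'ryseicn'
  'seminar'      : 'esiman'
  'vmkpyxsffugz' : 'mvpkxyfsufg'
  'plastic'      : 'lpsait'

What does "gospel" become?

ogpse

What's happening: delete the last character, then swap each adjacent pair of characters (1↔2, 3↔4, ...).
Applying both steps to "gospel": "gospe", then "ogpse".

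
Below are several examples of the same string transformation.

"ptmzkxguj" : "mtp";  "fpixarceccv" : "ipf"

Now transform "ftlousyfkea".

ltf

The rule is to reverse the string, then keep only the last 3 characters.
Working it through for "ftlousyfkea": intermediate "aekfysuoltf", final "ltf".
(Check on "fpixarceccv": → "vccecraxipf" → "ipf" ✓)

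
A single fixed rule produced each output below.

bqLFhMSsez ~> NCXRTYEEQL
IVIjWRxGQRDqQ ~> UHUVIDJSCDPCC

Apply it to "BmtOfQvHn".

The pattern: shift every letter 12 places forward in the alphabet (wrapping around), then convert every letter to uppercase.
Applying that to "BmtOfQvHn" gives "NYFARCHTZ".
(Check on "bqLFhMSsez": → "ncXRtYEeql" → "NCXRTYEEQL" ✓)

NYFARCHTZ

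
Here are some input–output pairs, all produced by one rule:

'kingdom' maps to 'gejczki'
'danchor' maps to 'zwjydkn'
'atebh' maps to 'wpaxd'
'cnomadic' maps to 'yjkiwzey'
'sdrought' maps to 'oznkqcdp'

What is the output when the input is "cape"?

Rule — shift every letter 4 places backward in the alphabet (wrapping around).
"cape" → "ywla".

ywla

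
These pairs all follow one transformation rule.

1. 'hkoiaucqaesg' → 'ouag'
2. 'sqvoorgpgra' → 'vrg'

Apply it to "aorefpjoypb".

rpy

In each case the input is transformed by: keep one character in every 3, starting at position 3 (positions 3rd, 6th, 9th, ...).
"aorefpjoypb" → "rpy".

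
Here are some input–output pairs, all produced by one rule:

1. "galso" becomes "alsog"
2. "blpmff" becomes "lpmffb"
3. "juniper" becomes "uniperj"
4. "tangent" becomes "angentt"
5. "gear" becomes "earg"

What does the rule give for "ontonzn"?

What's happening: move the first character to the end.
On "ontonzn" that produces "ntonzno".

ntonzno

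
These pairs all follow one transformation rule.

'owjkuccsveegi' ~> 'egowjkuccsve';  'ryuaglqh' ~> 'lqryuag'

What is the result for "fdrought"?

ghfdrou

Each output is the input with this applied: delete the last character, then move the last 2 characters to the front (rotate right by 2).
"fdrought" → "fdrough" → "ghfdrou".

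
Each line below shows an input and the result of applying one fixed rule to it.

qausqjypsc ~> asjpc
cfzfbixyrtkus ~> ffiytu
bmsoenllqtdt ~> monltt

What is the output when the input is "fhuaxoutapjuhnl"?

Rule — keep every other character starting from the second (positions 2nd, 4th, 6th, ...).
"fhuaxoutapjuhnl" → "haotpun".

haotpun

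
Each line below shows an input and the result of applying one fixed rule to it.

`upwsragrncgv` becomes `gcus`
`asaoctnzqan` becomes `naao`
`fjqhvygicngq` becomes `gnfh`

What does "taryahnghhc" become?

nhty

The pattern: keep one character in every 3, starting at position 1 (positions 1st, 4th, 7th, ...), then move the last 2 characters to the front (rotate right by 2).
For "taryahnghhc", step one produces "tynh"; step two turns that into "nhty".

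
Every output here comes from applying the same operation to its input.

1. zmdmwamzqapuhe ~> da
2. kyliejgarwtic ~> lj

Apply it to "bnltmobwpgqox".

lo

In each case the input is transformed by: keep one character in every 3, starting at position 3 (positions 3rd, 6th, 9th, ...), then keep only the first 2 characters.
On "bnltmobwpgqox": the first step gives "lopo", and the second then gives "lo".
(Check on "zmdmwamzqapuhe": → "daqu" → "da" ✓)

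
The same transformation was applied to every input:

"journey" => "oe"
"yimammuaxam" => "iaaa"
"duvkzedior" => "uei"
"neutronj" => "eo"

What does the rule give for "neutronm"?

eo

Each output is the input with this applied: keep every other character starting from the second (positions 2nd, 4th, 6th, ...), then keep only the vowels.
Applying both steps to "neutronm": "etom", then "eo".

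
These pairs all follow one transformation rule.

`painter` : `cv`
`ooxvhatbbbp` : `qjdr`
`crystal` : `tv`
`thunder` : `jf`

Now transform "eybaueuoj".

The rule is to shift every letter 2 places forward in the alphabet (wrapping around), then keep one character in every 3, starting at position 2 (positions 2nd, 5th, 8th, ...).
Starting from "eybaueuoj": after the first operation, "gadcwgwql"; after the second, "awq".
(Check on "crystal": → "etauvcn" → "tv" ✓)

awq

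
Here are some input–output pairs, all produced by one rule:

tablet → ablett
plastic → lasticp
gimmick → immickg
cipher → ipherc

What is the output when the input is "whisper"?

hisperw

The transformation: move the first character to the end.
So "whisper" becomes "hisperw".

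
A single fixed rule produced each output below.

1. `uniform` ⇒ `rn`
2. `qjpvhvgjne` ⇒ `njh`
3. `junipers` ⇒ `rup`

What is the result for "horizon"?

What's happening: move the last 3 characters to the front (rotate right by 3), then keep one character in every 3, starting at position 2 (positions 2nd, 5th, 8th, ...).
Starting from "horizon": after the first operation, "zonhori"; after the second, "oo".

oo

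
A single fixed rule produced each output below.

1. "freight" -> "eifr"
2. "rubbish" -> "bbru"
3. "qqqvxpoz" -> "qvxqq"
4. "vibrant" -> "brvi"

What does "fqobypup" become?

obyfq

In each case the input is transformed by: delete the last 3 characters, then move the first 2 characters to the end (rotate left by 2).
Applying both steps to "fqobypup": "fqoby", then "obyfq".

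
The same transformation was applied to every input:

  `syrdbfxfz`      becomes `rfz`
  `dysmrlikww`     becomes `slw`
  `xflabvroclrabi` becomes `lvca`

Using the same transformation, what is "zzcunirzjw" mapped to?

cij

The pattern: keep one character in every 3, starting at position 3 (positions 3rd, 6th, 9th, ...).
Applying that to "zzcunirzjw" gives "cij".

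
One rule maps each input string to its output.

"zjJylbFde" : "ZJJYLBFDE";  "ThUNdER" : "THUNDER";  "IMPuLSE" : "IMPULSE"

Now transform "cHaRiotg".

What's happening: convert every letter to uppercase.
"cHaRiotg" → "CHARIOTG".

CHARIOTG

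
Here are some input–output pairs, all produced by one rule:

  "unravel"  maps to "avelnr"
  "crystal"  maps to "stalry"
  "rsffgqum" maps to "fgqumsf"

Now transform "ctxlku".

Each output is the input with this applied: delete the first character, then move the first 2 characters to the end (rotate left by 2).
For "ctxlku", step one produces "txlku"; step two turns that into "lkutx".

lkutx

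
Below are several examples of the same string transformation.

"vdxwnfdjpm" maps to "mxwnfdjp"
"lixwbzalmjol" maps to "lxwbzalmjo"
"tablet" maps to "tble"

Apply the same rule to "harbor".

rrbo

Looking at the pairs, the operation is to delete the first 2 characters, then move the last character to the front.
Applying both steps to "harbor": "rbor", then "rrbo".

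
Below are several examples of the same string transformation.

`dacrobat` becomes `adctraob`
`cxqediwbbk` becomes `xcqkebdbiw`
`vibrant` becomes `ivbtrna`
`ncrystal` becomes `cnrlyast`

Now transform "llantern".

The pattern: move the first character to the end, then take characters alternately from the front and the back (1st, last, 2nd, 2nd-last, ...).
Working it through for "llantern": intermediate "lanternl", final "llannrte".

llannrte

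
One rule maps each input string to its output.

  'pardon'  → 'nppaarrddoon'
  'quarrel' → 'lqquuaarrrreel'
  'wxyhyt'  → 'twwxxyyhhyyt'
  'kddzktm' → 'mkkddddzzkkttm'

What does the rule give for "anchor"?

Rule — double every character, then move the last character to the front.
"anchor" → "raanncchhoor".

raanncchhoor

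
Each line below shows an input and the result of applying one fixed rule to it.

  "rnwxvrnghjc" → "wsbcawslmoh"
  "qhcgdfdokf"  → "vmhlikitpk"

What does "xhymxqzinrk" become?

The transformation: shift every letter 5 places forward in the alphabet (wrapping around).
So "xhymxqzinrk" becomes "cmdrcvenswp".

cmdrcvenswp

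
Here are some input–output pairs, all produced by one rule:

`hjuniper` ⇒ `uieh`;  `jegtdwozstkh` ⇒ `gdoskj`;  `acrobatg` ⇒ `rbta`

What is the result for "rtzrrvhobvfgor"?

The transformation: move the first 2 characters to the end (rotate left by 2), then keep every other character starting from the first (positions 1st, 3rd, 5th, ...).
So "rtzrrvhobvfgor" becomes "zrhbfor".

zrhbfor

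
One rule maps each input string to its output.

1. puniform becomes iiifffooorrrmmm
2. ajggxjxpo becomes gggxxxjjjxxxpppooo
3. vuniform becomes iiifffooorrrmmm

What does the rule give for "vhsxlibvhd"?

xxxllliiibbbvvvhhhddd

The rule is to delete the first 3 characters, then repeat every character 3 times.
Starting from "vhsxlibvhd": after the first operation, "xlibvhd"; after the second, "xxxllliiibbbvvvhhhddd".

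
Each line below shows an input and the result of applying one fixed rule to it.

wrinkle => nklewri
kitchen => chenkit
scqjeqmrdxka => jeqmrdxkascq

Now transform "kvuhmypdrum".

Looking at the pairs, the operation is to move the first 3 characters to the end (rotate left by 3).
"kvuhmypdrum" → "hmypdrumkvu".

hmypdrumkvu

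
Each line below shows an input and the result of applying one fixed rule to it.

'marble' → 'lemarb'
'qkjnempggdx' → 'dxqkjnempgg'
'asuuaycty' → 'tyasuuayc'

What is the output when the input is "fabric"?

icfabr

The pattern: move the last 2 characters to the front (rotate right by 2).
Applying that to "fabric" gives "icfabr".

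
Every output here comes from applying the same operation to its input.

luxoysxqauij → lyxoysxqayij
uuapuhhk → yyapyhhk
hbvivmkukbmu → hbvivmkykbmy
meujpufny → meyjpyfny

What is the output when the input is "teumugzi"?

Each output is the input with this applied: replace every "u" with "y".
For "teumugzi" the result is "teymygzi".

teymygzi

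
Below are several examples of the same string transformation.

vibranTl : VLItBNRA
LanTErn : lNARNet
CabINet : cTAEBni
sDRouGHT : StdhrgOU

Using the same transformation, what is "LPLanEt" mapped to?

lTpelNA

Rule — flip the case of every letter, then take characters alternately from the front and the back (1st, last, 2nd, 2nd-last, ...).
Working it through for "LPLanEt": intermediate "lplANeT", final "lTpelNA".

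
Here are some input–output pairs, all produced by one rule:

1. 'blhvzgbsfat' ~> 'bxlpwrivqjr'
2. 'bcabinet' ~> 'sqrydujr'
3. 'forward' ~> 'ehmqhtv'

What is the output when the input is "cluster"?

bkijuhs

The rule is to move the first character to the end, then shift every letter 10 places backward in the alphabet (wrapping around).
Applying both steps to "cluster": "lusterc", then "bkijuhs".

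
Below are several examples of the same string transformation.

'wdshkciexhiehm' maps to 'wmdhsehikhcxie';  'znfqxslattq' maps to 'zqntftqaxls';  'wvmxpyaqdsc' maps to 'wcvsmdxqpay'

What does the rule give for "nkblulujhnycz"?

What's happening: take characters alternately from the front and the back (1st, last, 2nd, 2nd-last, ...).
Doing the same to "nkblulujhnycz": "nzkcbylnuhlju".

nzkcbylnuhlju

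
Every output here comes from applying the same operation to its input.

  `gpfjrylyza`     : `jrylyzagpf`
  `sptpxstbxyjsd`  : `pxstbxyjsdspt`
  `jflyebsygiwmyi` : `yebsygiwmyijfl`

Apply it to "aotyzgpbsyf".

Each output is the input with this applied: move the first 3 characters to the end (rotate left by 3).
Doing the same to "aotyzgpbsyf": "yzgpbsyfaot".

yzgpbsyfaot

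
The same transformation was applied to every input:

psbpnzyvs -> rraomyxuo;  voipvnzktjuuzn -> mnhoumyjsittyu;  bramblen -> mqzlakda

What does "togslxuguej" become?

The transformation: shift every letter 1 place backward in the alphabet (wrapping around), then swap the first and last characters.
Starting from "togslxuguej": after the first operation, "snfrkwtftdi"; after the second, "infrkwtftds".

infrkwtftds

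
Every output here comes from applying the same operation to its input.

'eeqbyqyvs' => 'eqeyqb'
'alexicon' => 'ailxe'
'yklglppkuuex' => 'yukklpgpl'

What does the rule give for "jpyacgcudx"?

jcpgyca

The pattern: delete the last 3 characters, then take characters alternately from the front and the back (1st, last, 2nd, 2nd-last, ...).
"jpyacgcudx" → "jpyacgc" → "jcpgyca".
(Check on "alexicon": → "alexi" → "ailxe" ✓)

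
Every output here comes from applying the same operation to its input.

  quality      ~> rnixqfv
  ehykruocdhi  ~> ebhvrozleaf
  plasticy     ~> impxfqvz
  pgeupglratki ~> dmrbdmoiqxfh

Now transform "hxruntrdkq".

In each case the input is transformed by: swap each adjacent pair of characters (1↔2, 3↔4, ...), then shift every letter 3 places backward in the alphabet (wrapping around).
For "hxruntrdkq", step one produces "xhurtndrqk"; step two turns that into "ueroqkaonh".
(Check on "plasticy": → "lpsaityc" → "impxfqvz" ✓)

ueroqkaonh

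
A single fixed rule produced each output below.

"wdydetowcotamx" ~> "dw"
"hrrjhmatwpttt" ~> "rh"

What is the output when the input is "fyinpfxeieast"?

The rule is to swap each adjacent pair of characters (1↔2, 3↔4, ...), then keep only the first 2 characters.
Starting from "fyinpfxeieast": after the first operation, "yfnifpexeisat"; after the second, "yf".

yf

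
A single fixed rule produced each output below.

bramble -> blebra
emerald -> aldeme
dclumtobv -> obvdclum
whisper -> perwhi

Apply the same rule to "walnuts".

utswal

The pattern: move the last 3 characters to the front (rotate right by 3), then delete the last character.
Applying both steps to "walnuts": "utswaln", then "utswal".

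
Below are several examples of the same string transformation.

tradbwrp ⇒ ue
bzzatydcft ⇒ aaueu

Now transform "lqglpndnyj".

oeo

Each output is the input with this applied: shift every letter 1 place forward in the alphabet (wrapping around), then keep only the vowels.
Starting from "lqglpndnyj": after the first operation, "mrhmqoeozk"; after the second, "oeo".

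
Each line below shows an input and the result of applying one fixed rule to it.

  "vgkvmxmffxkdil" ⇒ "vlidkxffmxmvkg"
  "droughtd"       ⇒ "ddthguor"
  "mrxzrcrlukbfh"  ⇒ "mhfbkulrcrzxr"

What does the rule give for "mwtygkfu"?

mufkgytw

Looking at the pairs, the operation is to move the first character to the end, then reverse the string.
Working it through for "mwtygkfu": intermediate "wtygkfum", final "mufkgytw".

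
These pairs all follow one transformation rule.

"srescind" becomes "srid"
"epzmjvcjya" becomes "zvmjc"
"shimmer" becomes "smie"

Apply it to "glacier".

What's happening: sort the characters into reverse alphabetical order, then keep every other character starting from the first (positions 1st, 3rd, 5th, ...).
Starting from "glacier": after the first operation, "rligeca"; after the second, "riea".

riea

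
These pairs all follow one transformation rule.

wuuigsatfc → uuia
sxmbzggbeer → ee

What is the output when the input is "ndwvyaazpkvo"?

aao

In each case the input is transformed by: keep only the vowels.
Applying that to "ndwvyaazpkvo" gives "aao".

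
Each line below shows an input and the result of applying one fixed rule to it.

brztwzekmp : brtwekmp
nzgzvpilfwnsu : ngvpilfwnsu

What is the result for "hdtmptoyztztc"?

hdtmptoyttc

The rule is to remove every "z".
Applying that to "hdtmptoyztztc" gives "hdtmptoyttc".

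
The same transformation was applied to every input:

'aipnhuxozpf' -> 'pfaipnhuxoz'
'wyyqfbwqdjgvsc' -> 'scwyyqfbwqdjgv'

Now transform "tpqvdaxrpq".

pqtpqvdaxr

In each case the input is transformed by: move the last 2 characters to the front (rotate right by 2).
On "tpqvdaxrpq" that produces "pqtpqvdaxr".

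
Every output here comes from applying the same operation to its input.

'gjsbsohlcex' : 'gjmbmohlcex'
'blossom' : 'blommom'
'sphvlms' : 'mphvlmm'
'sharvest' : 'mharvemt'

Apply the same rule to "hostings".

homtingm

The rule is to replace every "s" with "m".
For "hostings" the result is "homtingm".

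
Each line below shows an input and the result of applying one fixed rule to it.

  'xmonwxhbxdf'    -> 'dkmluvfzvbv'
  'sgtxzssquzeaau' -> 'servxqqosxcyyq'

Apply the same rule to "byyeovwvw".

The rule is to shift every letter 2 places backward in the alphabet (wrapping around), then swap the first and last characters.
On "byyeovwvw": the first step gives "zwwcmtutu", and the second then gives "uwwcmtutz".
(Check on "sgtxzssquzeaau": → "qervxqqosxcyys" → "servxqqosxcyyq" ✓)

uwwcmtutz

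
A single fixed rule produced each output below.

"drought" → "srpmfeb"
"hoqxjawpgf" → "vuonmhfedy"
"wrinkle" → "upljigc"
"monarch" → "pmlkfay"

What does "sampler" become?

The pattern: sort the characters into reverse alphabetical order, then shift every letter 2 places backward in the alphabet (wrapping around).
Applying both steps to "sampler": "srpmlea", then "qpnkjcy".

qpnkjcy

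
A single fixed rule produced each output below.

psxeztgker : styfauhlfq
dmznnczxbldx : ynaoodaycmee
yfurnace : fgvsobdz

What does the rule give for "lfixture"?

Each output is the input with this applied: shift every letter 1 place forward in the alphabet (wrapping around), then swap the first and last characters.
Applying both steps to "lfixture": "mgjyuvsf", then "fgjyuvsm".
(Check on "yfurnace": → "zgvsobdf" → "fgvsobdz" ✓)

fgjyuvsm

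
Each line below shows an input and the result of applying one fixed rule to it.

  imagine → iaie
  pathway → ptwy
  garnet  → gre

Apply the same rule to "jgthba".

jtb

The transformation: keep every other character starting from the first (positions 1st, 3rd, 5th, ...).
On "jgthba" that produces "jtb".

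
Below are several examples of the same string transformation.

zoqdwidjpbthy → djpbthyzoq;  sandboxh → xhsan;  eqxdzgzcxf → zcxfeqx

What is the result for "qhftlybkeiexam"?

bkeiexamqhf

Each output is the input with this applied: move the first 3 characters to the end (rotate left by 3), then delete the first 3 characters.
On "qhftlybkeiexam" that produces "bkeiexamqhf".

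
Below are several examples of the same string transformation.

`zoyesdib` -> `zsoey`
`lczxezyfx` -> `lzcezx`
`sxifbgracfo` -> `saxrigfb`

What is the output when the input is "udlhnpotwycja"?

uydwlthonp

The pattern: delete the last 3 characters, then take characters alternately from the front and the back (1st, last, 2nd, 2nd-last, ...).
On "udlhnpotwycja": the first step gives "udlhnpotwy", and the second then gives "uydwlthonp".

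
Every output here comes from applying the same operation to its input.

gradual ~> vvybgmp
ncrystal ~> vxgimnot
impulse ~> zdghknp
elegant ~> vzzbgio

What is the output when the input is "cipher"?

Rule — sort the characters into alphabetical order, then shift every letter 5 places backward in the alphabet (wrapping around).
For "cipher", step one produces "cehipr"; step two turns that into "xzcdkm".

xzcdkm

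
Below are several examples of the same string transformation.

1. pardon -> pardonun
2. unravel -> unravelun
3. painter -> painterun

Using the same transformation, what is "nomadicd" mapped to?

nomadicdun

Looking at the pairs, the operation is to append "un".
On "nomadicd" that produces "nomadicdun".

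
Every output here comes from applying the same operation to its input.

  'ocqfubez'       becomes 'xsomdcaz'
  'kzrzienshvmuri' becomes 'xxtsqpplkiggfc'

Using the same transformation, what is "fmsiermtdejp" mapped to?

rqpnkkhgdccb

Each output is the input with this applied: sort the characters into reverse alphabetical order, then shift every letter 2 places backward in the alphabet (wrapping around).
Working it through for "fmsiermtdejp": intermediate "tsrpmmjifeed", final "rqpnkkhgdccb".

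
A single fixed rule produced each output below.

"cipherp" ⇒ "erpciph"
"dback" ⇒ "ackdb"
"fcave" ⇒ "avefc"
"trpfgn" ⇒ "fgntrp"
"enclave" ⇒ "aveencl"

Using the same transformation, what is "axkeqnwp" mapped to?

nwpaxkeq

Each output is the input with this applied: move the last 3 characters to the front (rotate right by 3).
On "axkeqnwp" that produces "nwpaxkeq".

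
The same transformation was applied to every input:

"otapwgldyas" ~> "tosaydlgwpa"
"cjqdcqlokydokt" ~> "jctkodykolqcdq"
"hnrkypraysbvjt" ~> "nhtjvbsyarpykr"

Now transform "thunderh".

The transformation: reverse the string, then move the last 2 characters to the front (rotate right by 2).
Working it through for "thunderh": intermediate "hrednuht", final "hthrednu".

hthrednu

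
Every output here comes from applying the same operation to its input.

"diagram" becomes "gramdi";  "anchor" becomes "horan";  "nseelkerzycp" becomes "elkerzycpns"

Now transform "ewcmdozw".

mdozwew

The transformation: move the first 3 characters to the end (rotate left by 3), then delete the last character.
Starting from "ewcmdozw": after the first operation, "mdozwewc"; after the second, "mdozwew".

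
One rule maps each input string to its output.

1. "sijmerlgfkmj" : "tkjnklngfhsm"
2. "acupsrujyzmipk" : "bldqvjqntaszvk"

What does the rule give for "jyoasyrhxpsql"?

kmzrptbqtyzis

The rule is to shift every letter 1 place forward in the alphabet (wrapping around), then take characters alternately from the front and the back (1st, last, 2nd, 2nd-last, ...).
Working it through for "jyoasyrhxpsql": intermediate "kzpbtzsiyqtrm", final "kmzrptbqtyzis".
(Check on "sijmerlgfkmj": → "tjknfsmhglnk" → "tkjnklngfhsm" ✓)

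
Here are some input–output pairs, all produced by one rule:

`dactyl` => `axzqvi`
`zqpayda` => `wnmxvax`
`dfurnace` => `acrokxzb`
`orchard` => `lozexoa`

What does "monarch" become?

jlkxoze

The transformation: shift every letter 3 places backward in the alphabet (wrapping around).
For "monarch" the result is "jlkxoze".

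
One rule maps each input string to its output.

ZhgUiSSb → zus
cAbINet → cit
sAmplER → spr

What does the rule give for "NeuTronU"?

ntn

Rule — keep one character in every 3, starting at position 1 (positions 1st, 4th, 7th, ...), then convert every letter to lowercase.
For "NeuTronU" the result is "ntn".
(Check on "cAbINet": → "cIt" → "cit" ✓)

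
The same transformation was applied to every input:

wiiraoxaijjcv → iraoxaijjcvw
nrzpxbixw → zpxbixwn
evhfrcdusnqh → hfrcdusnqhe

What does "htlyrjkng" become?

lyrjkngh

The rule is to move the first 2 characters to the end (rotate left by 2), then delete the last character.
Working it through for "htlyrjkng": intermediate "lyrjknght", final "lyrjkngh".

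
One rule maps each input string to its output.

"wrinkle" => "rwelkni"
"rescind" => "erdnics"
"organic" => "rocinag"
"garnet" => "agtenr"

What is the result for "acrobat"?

What's happening: move the first 2 characters to the end (rotate left by 2), then reverse the string.
On "acrobat": the first step gives "robatac", and the second then gives "catabor".

catabor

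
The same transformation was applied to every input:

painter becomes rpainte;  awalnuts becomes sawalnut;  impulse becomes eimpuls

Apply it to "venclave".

evenclav

The rule is to move the last character to the front.
Applying that to "venclave" gives "evenclav".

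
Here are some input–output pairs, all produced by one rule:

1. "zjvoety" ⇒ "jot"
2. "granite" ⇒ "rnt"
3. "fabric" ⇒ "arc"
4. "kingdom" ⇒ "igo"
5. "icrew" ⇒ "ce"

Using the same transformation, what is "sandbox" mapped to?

Rule — keep every other character starting from the second (positions 2nd, 4th, 6th, ...).
On "sandbox" that produces "ado".

ado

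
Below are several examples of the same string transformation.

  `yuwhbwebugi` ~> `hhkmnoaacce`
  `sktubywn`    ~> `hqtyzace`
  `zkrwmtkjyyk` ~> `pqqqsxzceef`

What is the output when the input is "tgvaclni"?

The pattern: sort the characters into alphabetical order, then shift every letter 6 places forward in the alphabet (wrapping around).
For "tgvaclni", step one produces "acgilntv"; step two turns that into "gimortzb".
(Check on "zkrwmtkjyyk": → "jkkkmrtwyyz" → "pqqqsxzceef" ✓)

gimortzb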